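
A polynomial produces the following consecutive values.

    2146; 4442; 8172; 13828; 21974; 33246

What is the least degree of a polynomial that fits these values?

Δ: 2296, 3730, 5656, 8146, 11272
Δ²: 1434, 1926, 2490, 3126
Δ³: 492, 564, 636
Δ⁴: 72, 72
The fourth differences are constant, so the polynomial has degree 4.

4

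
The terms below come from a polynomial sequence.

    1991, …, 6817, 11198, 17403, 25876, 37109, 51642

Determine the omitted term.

3864

Using the last 6 terms:
D1: 4381  6205  8473  11233  14533
D2: 1824  2268  2760  3300
D3: 444  492  540
D4: 48  48
Constant fourth difference = 48.
Extend backward: 444 − 48 = 396;  1824 − 396 = 1428;  4381 − 1428 = 2953;  6817 − 2953 = 3864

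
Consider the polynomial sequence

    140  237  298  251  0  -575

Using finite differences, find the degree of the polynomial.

4

First differences: 97, 61, -47, -251, -575
Second differences: -36, -108, -204, -324
Third differences: -72, -96, -120
Fourth differences: -24, -24
The fourth differences are constant, so the polynomial has degree 4.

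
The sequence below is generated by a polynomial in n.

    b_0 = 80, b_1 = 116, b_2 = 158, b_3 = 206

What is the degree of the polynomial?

Δ: 36, 42, 48
Δ²: 6, 6
The second differences are constant, so the polynomial has degree 2.

2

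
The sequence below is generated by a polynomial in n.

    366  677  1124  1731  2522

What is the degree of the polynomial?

Δ: 311, 447, 607, 791
Δ²: 136, 160, 184
Δ³: 24, 24
The third differences are constant, so the polynomial has degree 3.

3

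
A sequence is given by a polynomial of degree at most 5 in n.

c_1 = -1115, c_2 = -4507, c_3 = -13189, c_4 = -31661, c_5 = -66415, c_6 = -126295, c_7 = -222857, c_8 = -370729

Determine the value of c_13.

-2652119

First differences: -3392 , -8682 , -18472 , -34754 , -59880 , -96562 , -147872
Second differences: -5290 , -9790 , -16282 , -25126 , -36682 , -51310
Third differences: -4500 , -6492 , -8844 , -11556 , -14628
Fourth differences: -1992 , -2352 , -2712 , -3072
Fifth differences: -360 , -360 , -360
The fifth differences are constant (-360).
-3072 − 360 = -3432;  -14628 − 3432 = -18060;  -51310 − 18060 = -69370;  -147872 − 69370 = -217242;  -370729 − 217242 = -587971
-3432 − 360 = -3792;  -18060 − 3792 = -21852;  -69370 − 21852 = -91222;  -217242 − 91222 = -308464;  -587971 − 308464 = -896435
-3792 − 360 = -4152;  -21852 − 4152 = -26004;  -91222 − 26004 = -117226;  -308464 − 117226 = -425690;  -896435 − 425690 = -1322125
-4152 − 360 = -4512;  -26004 − 4512 = -30516;  -117226 − 30516 = -147742;  -425690 − 147742 = -573432;  -1322125 − 573432 = -1895557
-4512 − 360 = -4872;  -30516 − 4872 = -35388;  -147742 − 35388 = -183130;  -573432 − 183130 = -756562;  -1895557 − 756562 = -2652119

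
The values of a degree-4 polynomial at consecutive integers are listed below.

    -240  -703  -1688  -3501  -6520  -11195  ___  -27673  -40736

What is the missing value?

Using the first 6 terms:
First differences: -463, -985, -1813, -3019, -4675
Second differences: -522, -828, -1206, -1656
Third differences: -306, -378, -450
Fourth differences: -72, -72
Constant fourth difference = -72.
Extend forward: -450 − 72 = -522;  -1656 − 522 = -2178;  -4675 − 2178 = -6853;  -11195 − 6853 = -18048

-18048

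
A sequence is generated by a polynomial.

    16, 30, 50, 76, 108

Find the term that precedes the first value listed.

8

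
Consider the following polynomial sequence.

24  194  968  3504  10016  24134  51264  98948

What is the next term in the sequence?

177224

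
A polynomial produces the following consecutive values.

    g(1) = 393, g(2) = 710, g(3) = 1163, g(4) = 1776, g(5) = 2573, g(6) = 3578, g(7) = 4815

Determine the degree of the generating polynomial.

D1: 317, 453, 613, 797, 1005, 1237
D2: 136, 160, 184, 208, 232
D3: 24, 24, 24, 24
The third differences are constant, so the polynomial has degree 3.

3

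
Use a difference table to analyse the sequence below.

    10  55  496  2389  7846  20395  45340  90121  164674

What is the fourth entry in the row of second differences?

7092

Δ: 45, 441, 1893, 5457, 12549, 24945, 44781, 74553
Δ²: 396, 1452, 3564, 7092, 12396, 19836, 29772
Δ³: 1056, 2112, 3528, 5304, 7440, 9936
Δ⁴: 1056, 1416, 1776, 2136, 2496
Δ⁵: 360, 360, 360, 360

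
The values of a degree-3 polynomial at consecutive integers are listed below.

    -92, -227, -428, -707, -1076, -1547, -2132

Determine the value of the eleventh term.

Δ: -135 , -201 , -279 , -369 , -471 , -585
Δ²: -66 , -78 , -90 , -102 , -114
Δ³: -12 , -12 , -12 , -12
Constant third difference = -12, so extend:
-114 − 12 = -126;  -585 − 126 = -711;  -2132 − 711 = -2843
-126 − 12 = -138;  -711 − 138 = -849;  -2843 − 849 = -3692
-138 − 12 = -150;  -849 − 150 = -999;  -3692 − 999 = -4691
-150 − 12 = -162;  -999 − 162 = -1161;  -4691 − 1161 = -5852

-5852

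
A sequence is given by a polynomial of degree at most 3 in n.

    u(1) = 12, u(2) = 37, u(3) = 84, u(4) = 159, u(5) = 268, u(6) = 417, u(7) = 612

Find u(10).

1533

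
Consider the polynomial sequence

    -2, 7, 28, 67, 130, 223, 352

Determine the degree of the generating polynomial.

9, 21, 39, 63, 93, 129
12, 18, 24, 30, 36
6, 6, 6, 6
The third differences are constant, so the polynomial has degree 3.

3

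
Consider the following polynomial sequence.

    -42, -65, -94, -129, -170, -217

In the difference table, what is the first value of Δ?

-23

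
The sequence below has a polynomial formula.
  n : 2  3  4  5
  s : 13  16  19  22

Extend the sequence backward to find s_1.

D1: 3  3  3
The first differences are constant at 3.
Work back: 13 − 3 = 10

10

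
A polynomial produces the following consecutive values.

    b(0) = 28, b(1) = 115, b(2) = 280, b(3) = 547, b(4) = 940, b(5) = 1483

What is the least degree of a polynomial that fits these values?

3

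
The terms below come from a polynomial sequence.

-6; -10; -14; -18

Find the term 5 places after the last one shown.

-38

-4  -4  -4
Constant first difference = -4, so extend:
-18 − 4 = -22
-22 − 4 = -26
-26 − 4 = -30
-30 − 4 = -34
-34 − 4 = -38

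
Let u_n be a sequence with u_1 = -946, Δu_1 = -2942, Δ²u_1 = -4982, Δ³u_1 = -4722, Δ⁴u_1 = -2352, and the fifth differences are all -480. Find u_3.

Build the table forward from the leading diagonal:
Fifth differences: -480  -480  -480
Fourth differences: -2352  -2832  -3312
Third differences: -4722  -7074  -9906
Second differences: -4982  -9704  -16778
First differences: -2942  -7924  -17628
u: -946  -3888  -11812

-11812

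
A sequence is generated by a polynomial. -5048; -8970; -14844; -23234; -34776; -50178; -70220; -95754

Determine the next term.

Δ: -3922  -5874  -8390  -11542  -15402  -20042  -25534
Δ²: -1952  -2516  -3152  -3860  -4640  -5492
Δ³: -564  -636  -708  -780  -852
Δ⁴: -72  -72  -72  -72
The fourth differences are constant (-72).
-852 − 72 = -924;  -5492 − 924 = -6416;  -25534 − 6416 = -31950;  -95754 − 31950 = -127704

-127704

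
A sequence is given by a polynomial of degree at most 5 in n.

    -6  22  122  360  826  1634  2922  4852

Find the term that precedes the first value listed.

First differences: 28, 100, 238, 466, 808, 1288, 1930
Second differences: 72, 138, 228, 342, 480, 642
Third differences: 66, 90, 114, 138, 162
Fourth differences: 24, 24, 24, 24
The fourth differences are constant at 24.
Work back: 66 − 24 = 42;  72 − 42 = 30;  28 − 30 = -2;  -6 + 2 = -4

-4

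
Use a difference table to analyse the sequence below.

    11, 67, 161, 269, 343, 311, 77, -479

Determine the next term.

-1501

First differences: 56  94  108  74  -32  -234  -556
Second differences: 38  14  -34  -106  -202  -322
Third differences: -24  -48  -72  -96  -120
Fourth differences: -24  -24  -24  -24
The fourth differences are constant (-24).
-120 − 24 = -144;  -322 − 144 = -466;  -556 − 466 = -1022;  -479 − 1022 = -1501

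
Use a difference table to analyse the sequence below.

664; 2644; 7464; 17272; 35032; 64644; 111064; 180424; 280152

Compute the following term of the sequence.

419092

D1: 1980  4820  9808  17760  29612  46420  69360  99728
D2: 2840  4988  7952  11852  16808  22940  30368
D3: 2148  2964  3900  4956  6132  7428
D4: 816  936  1056  1176  1296
D5: 120  120  120  120
Fifth differences constant at 120.
1296 + 120 = 1416;  7428 + 1416 = 8844;  30368 + 8844 = 39212;  99728 + 39212 = 138940;  280152 + 138940 = 419092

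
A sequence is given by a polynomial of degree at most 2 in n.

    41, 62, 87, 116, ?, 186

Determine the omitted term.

149

Using the first 4 terms:
Δ: 21, 25, 29
Δ²: 4, 4
Constant second difference = 4.
Extend forward: 29 + 4 = 33;  116 + 33 = 149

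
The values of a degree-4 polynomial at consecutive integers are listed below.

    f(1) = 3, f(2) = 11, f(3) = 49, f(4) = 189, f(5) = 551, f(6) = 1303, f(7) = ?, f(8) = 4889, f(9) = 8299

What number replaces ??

Using the first 6 terms:
First differences: 8  38  140  362  752
Second differences: 30  102  222  390
Third differences: 72  120  168
Fourth differences: 48  48
Constant fourth difference = 48.
Extend forward: 168 + 48 = 216;  390 + 216 = 606;  752 + 606 = 1358;  1303 + 1358 = 2661

2661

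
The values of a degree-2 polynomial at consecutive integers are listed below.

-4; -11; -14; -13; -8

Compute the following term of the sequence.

1

First differences: -7  -3  1  5
Second differences: 4  4  4
The second differences are constant (4).
5 + 4 = 9;  -8 + 9 = 1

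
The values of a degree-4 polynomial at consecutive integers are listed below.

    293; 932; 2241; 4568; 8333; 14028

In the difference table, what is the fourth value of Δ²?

1930

D1: 639, 1309, 2327, 3765, 5695
D2: 670, 1018, 1438, 1930
D3: 348, 420, 492
D4: 72, 72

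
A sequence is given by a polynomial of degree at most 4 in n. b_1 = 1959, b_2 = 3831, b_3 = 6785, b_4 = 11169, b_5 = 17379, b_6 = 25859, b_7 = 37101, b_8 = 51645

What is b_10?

D1: 1872  2954  4384  6210  8480  11242  14544
D2: 1082  1430  1826  2270  2762  3302
D3: 348  396  444  492  540
D4: 48  48  48  48
Constant fourth difference = 48, so extend:
540 + 48 = 588;  3302 + 588 = 3890;  14544 + 3890 = 18434;  51645 + 18434 = 70079
588 + 48 = 636;  3890 + 636 = 4526;  18434 + 4526 = 22960;  70079 + 22960 = 93039

93039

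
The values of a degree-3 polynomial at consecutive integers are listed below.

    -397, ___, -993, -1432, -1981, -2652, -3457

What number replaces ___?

Using the last 5 terms:
First differences: -439, -549, -671, -805
Second differences: -110, -122, -134
Third differences: -12, -12
Constant third difference = -12.
Extend backward: -110 + 12 = -98;  -439 + 98 = -341;  -993 + 341 = -652

-652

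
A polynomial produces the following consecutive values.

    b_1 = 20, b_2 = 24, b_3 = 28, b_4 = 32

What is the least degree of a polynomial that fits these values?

4, 4, 4
The first differences are constant, so the polynomial has degree 1.

1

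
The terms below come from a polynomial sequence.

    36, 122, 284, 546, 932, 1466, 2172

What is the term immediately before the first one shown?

2

Δ: 86  162  262  386  534  706
Δ²: 76  100  124  148  172
Δ³: 24  24  24  24
The third differences are constant at 24.
Work back: 76 − 24 = 52;  86 − 52 = 34;  36 − 34 = 2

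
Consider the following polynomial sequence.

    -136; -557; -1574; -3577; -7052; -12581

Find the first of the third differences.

-390

Δ: -421, -1017, -2003, -3475, -5529
Δ²: -596, -986, -1472, -2054
Δ³: -390, -486, -582
Δ⁴: -96, -96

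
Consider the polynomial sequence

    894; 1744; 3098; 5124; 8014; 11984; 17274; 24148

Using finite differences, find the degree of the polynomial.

850, 1354, 2026, 2890, 3970, 5290, 6874
504, 672, 864, 1080, 1320, 1584
168, 192, 216, 240, 264
24, 24, 24, 24
The fourth differences are constant, so the polynomial has degree 4.

4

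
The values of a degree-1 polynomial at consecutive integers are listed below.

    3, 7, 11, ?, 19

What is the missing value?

15

Using the first 3 terms:
Δ: 4  4
Constant first difference = 4.
Extend forward: 11 + 4 = 15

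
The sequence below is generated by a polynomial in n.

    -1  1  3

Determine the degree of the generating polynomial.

1

2, 2
The first differences are constant, so the polynomial has degree 1.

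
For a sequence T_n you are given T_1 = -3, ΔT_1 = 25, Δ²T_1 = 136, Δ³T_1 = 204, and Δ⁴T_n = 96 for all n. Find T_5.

1825

Build the table forward from the leading diagonal:
Fourth differences: 96  96  96  96  96
Third differences: 204  300  396  492  588
Second differences: 136  340  640  1036  1528
First differences: 25  161  501  1141  2177
T: -3  22  183  684  1825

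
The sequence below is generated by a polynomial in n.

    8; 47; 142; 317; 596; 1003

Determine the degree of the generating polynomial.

3

First differences: 39, 95, 175, 279, 407
Second differences: 56, 80, 104, 128
Third differences: 24, 24, 24
The third differences are constant, so the polynomial has degree 3.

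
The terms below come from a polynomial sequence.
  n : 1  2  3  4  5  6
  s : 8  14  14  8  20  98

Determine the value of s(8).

D1: 6  0  -6  12  78
D2: -6  -6  18  66
D3: 0  24  48
D4: 24  24
Fourth differences constant at 24.
48 + 24 = 72;  66 + 72 = 138;  78 + 138 = 216;  98 + 216 = 314
72 + 24 = 96;  138 + 96 = 234;  216 + 234 = 450;  314 + 450 = 764

764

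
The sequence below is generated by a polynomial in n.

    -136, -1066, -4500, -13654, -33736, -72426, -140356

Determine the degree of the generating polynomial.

5

-930, -3434, -9154, -20082, -38690, -67930
-2504, -5720, -10928, -18608, -29240
-3216, -5208, -7680, -10632
-1992, -2472, -2952
-480, -480
The fifth differences are constant, so the polynomial has degree 5.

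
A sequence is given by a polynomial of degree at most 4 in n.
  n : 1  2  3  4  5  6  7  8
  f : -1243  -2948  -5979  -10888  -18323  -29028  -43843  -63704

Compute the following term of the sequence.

-89643

-1705  -3031  -4909  -7435  -10705  -14815  -19861
-1326  -1878  -2526  -3270  -4110  -5046
-552  -648  -744  -840  -936
-96  -96  -96  -96
Constant fourth difference = -96, so extend:
-936 − 96 = -1032;  -5046 − 1032 = -6078;  -19861 − 6078 = -25939;  -63704 − 25939 = -89643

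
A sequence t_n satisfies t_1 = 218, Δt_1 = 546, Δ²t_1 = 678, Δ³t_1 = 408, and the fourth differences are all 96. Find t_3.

1988

Build the table forward from the leading diagonal:
Fourth differences: 96  96  96
Third differences: 408  504  600
Second differences: 678  1086  1590
First differences: 546  1224  2310
t: 218  764  1988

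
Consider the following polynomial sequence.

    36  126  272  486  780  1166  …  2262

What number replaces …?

Using the first 6 terms:
90, 146, 214, 294, 386
56, 68, 80, 92
12, 12, 12
Constant third difference = 12.
Extend forward: 92 + 12 = 104;  386 + 104 = 490;  1166 + 490 = 1656

1656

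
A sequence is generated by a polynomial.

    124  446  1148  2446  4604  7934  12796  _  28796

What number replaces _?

19598

Using the first 7 terms:
322  702  1298  2158  3330  4862
380  596  860  1172  1532
216  264  312  360
48  48  48
Constant fourth difference = 48.
Extend forward: 360 + 48 = 408;  1532 + 408 = 1940;  4862 + 1940 = 6802;  12796 + 6802 = 19598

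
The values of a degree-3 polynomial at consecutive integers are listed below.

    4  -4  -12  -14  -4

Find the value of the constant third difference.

6

Δ: -8, -8, -2, 10
Δ²: 0, 6, 12
Δ³: 6, 6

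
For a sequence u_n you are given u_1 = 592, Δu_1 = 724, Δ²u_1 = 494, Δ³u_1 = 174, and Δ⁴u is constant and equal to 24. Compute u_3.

Build the table forward from the leading diagonal:
Δ⁴: 24, 24, 24
Δ³: 174, 198, 222
Δ²: 494, 668, 866
Δ: 724, 1218, 1886
u: 592, 1316, 2534

2534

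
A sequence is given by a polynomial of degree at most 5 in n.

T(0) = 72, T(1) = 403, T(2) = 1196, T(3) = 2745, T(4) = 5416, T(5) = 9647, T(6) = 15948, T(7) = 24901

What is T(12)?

134856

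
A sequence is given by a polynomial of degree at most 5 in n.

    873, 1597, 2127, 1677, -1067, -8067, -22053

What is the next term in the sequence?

-46643

724, 530, -450, -2744, -7000, -13986
-194, -980, -2294, -4256, -6986
-786, -1314, -1962, -2730
-528, -648, -768
-120, -120
Fifth differences constant at -120.
-768 − 120 = -888;  -2730 − 888 = -3618;  -6986 − 3618 = -10604;  -13986 − 10604 = -24590;  -22053 − 24590 = -46643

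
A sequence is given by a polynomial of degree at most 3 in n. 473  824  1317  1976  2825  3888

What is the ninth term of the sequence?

8601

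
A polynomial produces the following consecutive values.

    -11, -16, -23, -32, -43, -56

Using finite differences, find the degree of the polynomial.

2

-5, -7, -9, -11, -13
-2, -2, -2, -2
The second differences are constant, so the polynomial has degree 2.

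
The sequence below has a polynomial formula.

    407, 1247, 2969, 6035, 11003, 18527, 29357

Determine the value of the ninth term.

D1: 840, 1722, 3066, 4968, 7524, 10830
D2: 882, 1344, 1902, 2556, 3306
D3: 462, 558, 654, 750
D4: 96, 96, 96
Constant fourth difference = 96, so extend:
750 + 96 = 846;  3306 + 846 = 4152;  10830 + 4152 = 14982;  29357 + 14982 = 44339
846 + 96 = 942;  4152 + 942 = 5094;  14982 + 5094 = 20076;  44339 + 20076 = 64415

64415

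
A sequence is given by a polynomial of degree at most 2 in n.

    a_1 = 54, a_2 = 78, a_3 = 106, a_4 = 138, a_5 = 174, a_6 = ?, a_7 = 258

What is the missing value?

Using the first 5 terms:
D1: 24, 28, 32, 36
D2: 4, 4, 4
Constant second difference = 4.
Extend forward: 36 + 4 = 40;  174 + 40 = 214

214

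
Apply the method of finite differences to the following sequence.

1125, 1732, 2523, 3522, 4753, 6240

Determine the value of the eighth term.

10078

First differences: 607, 791, 999, 1231, 1487
Second differences: 184, 208, 232, 256
Third differences: 24, 24, 24
The third differences are constant (24).
256 + 24 = 280;  1487 + 280 = 1767;  6240 + 1767 = 8007
280 + 24 = 304;  1767 + 304 = 2071;  8007 + 2071 = 10078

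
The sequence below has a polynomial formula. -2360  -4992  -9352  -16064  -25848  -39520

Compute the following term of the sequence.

First differences: -2632, -4360, -6712, -9784, -13672
Second differences: -1728, -2352, -3072, -3888
Third differences: -624, -720, -816
Fourth differences: -96, -96
The fourth differences are constant (-96).
-816 − 96 = -912;  -3888 − 912 = -4800;  -13672 − 4800 = -18472;  -39520 − 18472 = -57992

-57992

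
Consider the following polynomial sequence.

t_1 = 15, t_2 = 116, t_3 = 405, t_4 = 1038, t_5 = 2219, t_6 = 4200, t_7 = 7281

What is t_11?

101 , 289 , 633 , 1181 , 1981 , 3081
188 , 344 , 548 , 800 , 1100
156 , 204 , 252 , 300
48 , 48 , 48
Fourth differences constant at 48.
300 + 48 = 348;  1100 + 348 = 1448;  3081 + 1448 = 4529;  7281 + 4529 = 11810
348 + 48 = 396;  1448 + 396 = 1844;  4529 + 1844 = 6373;  11810 + 6373 = 18183
396 + 48 = 444;  1844 + 444 = 2288;  6373 + 2288 = 8661;  18183 + 8661 = 26844
444 + 48 = 492;  2288 + 492 = 2780;  8661 + 2780 = 11441;  26844 + 11441 = 38285

38285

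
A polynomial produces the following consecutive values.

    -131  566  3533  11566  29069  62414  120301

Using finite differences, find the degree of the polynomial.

5

First differences: 697, 2967, 8033, 17503, 33345, 57887
Second differences: 2270, 5066, 9470, 15842, 24542
Third differences: 2796, 4404, 6372, 8700
Fourth differences: 1608, 1968, 2328
Fifth differences: 360, 360
The fifth differences are constant, so the polynomial has degree 5.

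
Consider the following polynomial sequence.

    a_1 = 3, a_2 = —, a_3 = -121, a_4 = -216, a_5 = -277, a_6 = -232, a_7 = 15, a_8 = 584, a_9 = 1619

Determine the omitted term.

-40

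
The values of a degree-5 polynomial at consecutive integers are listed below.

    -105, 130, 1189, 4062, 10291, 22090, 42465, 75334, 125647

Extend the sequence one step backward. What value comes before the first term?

-74

D1: 235  1059  2873  6229  11799  20375  32869  50313
D2: 824  1814  3356  5570  8576  12494  17444
D3: 990  1542  2214  3006  3918  4950
D4: 552  672  792  912  1032
D5: 120  120  120  120
The fifth differences are constant at 120.
Work back: 552 − 120 = 432;  990 − 432 = 558;  824 − 558 = 266;  235 − 266 = -31;  -105 + 31 = -74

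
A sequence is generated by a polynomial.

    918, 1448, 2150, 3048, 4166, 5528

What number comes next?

D1: 530  702  898  1118  1362
D2: 172  196  220  244
D3: 24  24  24
Constant third difference = 24, so extend:
244 + 24 = 268;  1362 + 268 = 1630;  5528 + 1630 = 7158

7158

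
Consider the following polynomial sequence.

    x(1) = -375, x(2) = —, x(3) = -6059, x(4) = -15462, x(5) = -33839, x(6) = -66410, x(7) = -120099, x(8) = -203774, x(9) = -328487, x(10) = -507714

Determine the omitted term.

Using the last 8 terms:
First differences: -9403  -18377  -32571  -53689  -83675  -124713  -179227
Second differences: -8974  -14194  -21118  -29986  -41038  -54514
Third differences: -5220  -6924  -8868  -11052  -13476
Fourth differences: -1704  -1944  -2184  -2424
Fifth differences: -240  -240  -240
Constant fifth difference = -240.
Extend backward: -1704 + 240 = -1464;  -5220 + 1464 = -3756;  -8974 + 3756 = -5218;  -9403 + 5218 = -4185;  -6059 + 4185 = -1874

-1874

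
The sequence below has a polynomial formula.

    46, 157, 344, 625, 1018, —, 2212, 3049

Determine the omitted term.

Using the first 5 terms:
Δ: 111  187  281  393
Δ²: 76  94  112
Δ³: 18  18
Constant third difference = 18.
Extend forward: 112 + 18 = 130;  393 + 130 = 523;  1018 + 523 = 1541

1541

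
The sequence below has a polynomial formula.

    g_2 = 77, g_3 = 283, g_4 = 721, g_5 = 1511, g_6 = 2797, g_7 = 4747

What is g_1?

7

206  438  790  1286  1950
232  352  496  664
120  144  168
24  24
The fourth differences are constant at 24.
Work back: 120 − 24 = 96;  232 − 96 = 136;  206 − 136 = 70;  77 − 70 = 7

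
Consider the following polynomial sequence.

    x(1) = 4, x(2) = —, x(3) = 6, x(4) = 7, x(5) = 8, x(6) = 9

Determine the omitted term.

5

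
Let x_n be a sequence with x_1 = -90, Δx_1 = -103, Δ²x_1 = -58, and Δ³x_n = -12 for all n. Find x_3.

Build the table forward from the leading diagonal:
Third differences: -12, -12, -12
Second differences: -58, -70, -82
First differences: -103, -161, -231
x: -90, -193, -354

-354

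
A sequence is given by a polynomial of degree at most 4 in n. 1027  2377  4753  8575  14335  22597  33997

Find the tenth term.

94465

D1: 1350  2376  3822  5760  8262  11400
D2: 1026  1446  1938  2502  3138
D3: 420  492  564  636
D4: 72  72  72
The fourth differences are constant (72).
636 + 72 = 708;  3138 + 708 = 3846;  11400 + 3846 = 15246;  33997 + 15246 = 49243
708 + 72 = 780;  3846 + 780 = 4626;  15246 + 4626 = 19872;  49243 + 19872 = 69115
780 + 72 = 852;  4626 + 852 = 5478;  19872 + 5478 = 25350;  69115 + 25350 = 94465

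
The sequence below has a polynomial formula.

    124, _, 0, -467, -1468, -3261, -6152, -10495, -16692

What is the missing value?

143

Using the last 7 terms:
D1: -467  -1001  -1793  -2891  -4343  -6197
D2: -534  -792  -1098  -1452  -1854
D3: -258  -306  -354  -402
D4: -48  -48  -48
Constant fourth difference = -48.
Extend backward: -258 + 48 = -210;  -534 + 210 = -324;  -467 + 324 = -143;  0 + 143 = 143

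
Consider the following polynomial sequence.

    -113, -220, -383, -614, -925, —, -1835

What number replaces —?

Using the first 5 terms:
D1: -107  -163  -231  -311
D2: -56  -68  -80
D3: -12  -12
Constant third difference = -12.
Extend forward: -80 − 12 = -92;  -311 − 92 = -403;  -925 − 403 = -1328

-1328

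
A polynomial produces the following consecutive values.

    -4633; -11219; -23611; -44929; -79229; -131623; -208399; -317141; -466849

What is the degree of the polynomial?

5

First differences: -6586, -12392, -21318, -34300, -52394, -76776, -108742, -149708
Second differences: -5806, -8926, -12982, -18094, -24382, -31966, -40966
Third differences: -3120, -4056, -5112, -6288, -7584, -9000
Fourth differences: -936, -1056, -1176, -1296, -1416
Fifth differences: -120, -120, -120, -120
The fifth differences are constant, so the polynomial has degree 5.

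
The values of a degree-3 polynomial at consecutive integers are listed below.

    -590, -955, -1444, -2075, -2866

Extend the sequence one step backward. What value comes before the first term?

D1: -365  -489  -631  -791
D2: -124  -142  -160
D3: -18  -18
The third differences are constant at -18.
Work back: -124 + 18 = -106;  -365 + 106 = -259;  -590 + 259 = -331

-331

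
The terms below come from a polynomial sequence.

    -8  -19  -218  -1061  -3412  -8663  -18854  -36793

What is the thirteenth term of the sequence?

-11 , -199 , -843 , -2351 , -5251 , -10191 , -17939
-188 , -644 , -1508 , -2900 , -4940 , -7748
-456 , -864 , -1392 , -2040 , -2808
-408 , -528 , -648 , -768
-120 , -120 , -120
The fifth differences are constant (-120).
-768 − 120 = -888;  -2808 − 888 = -3696;  -7748 − 3696 = -11444;  -17939 − 11444 = -29383;  -36793 − 29383 = -66176
-888 − 120 = -1008;  -3696 − 1008 = -4704;  -11444 − 4704 = -16148;  -29383 − 16148 = -45531;  -66176 − 45531 = -111707
-1008 − 120 = -1128;  -4704 − 1128 = -5832;  -16148 − 5832 = -21980;  -45531 − 21980 = -67511;  -111707 − 67511 = -179218
-1128 − 120 = -1248;  -5832 − 1248 = -7080;  -21980 − 7080 = -29060;  -67511 − 29060 = -96571;  -179218 − 96571 = -275789
-1248 − 120 = -1368;  -7080 − 1368 = -8448;  -29060 − 8448 = -37508;  -96571 − 37508 = -134079;  -275789 − 134079 = -409868

-409868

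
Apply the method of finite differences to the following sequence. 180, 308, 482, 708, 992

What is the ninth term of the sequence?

D1: 128, 174, 226, 284
D2: 46, 52, 58
D3: 6, 6
Constant third difference = 6, so extend:
58 + 6 = 64;  284 + 64 = 348;  992 + 348 = 1340
64 + 6 = 70;  348 + 70 = 418;  1340 + 418 = 1758
70 + 6 = 76;  418 + 76 = 494;  1758 + 494 = 2252
76 + 6 = 82;  494 + 82 = 576;  2252 + 576 = 2828

2828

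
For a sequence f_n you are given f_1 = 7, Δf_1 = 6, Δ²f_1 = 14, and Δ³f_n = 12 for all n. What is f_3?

Build the table forward from the leading diagonal:
D3: 12  12  12
D2: 14  26  38
D1: 6  20  46
f: 7  13  33

33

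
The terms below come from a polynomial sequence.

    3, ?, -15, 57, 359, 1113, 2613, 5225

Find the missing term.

Using the last 6 terms:
First differences: 72, 302, 754, 1500, 2612
Second differences: 230, 452, 746, 1112
Third differences: 222, 294, 366
Fourth differences: 72, 72
Constant fourth difference = 72.
Extend backward: 222 − 72 = 150;  230 − 150 = 80;  72 − 80 = -8;  -15 + 8 = -7

-7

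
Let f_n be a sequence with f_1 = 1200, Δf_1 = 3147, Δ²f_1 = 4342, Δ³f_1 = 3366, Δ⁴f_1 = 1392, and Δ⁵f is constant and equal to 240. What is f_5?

54696

Build the table forward from the leading diagonal:
Δ⁵: 240, 240, 240, 240, 240
Δ⁴: 1392, 1632, 1872, 2112, 2352
Δ³: 3366, 4758, 6390, 8262, 10374
Δ²: 4342, 7708, 12466, 18856, 27118
Δ: 3147, 7489, 15197, 27663, 46519
f: 1200, 4347, 11836, 27033, 54696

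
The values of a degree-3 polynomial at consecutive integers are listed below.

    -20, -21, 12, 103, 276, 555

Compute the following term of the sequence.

964

-1, 33, 91, 173, 279
34, 58, 82, 106
24, 24, 24
The third differences are constant (24).
106 + 24 = 130;  279 + 130 = 409;  555 + 409 = 964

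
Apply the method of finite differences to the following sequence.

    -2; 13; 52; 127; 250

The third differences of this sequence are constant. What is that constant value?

D1: 15, 39, 75, 123
D2: 24, 36, 48
D3: 12, 12

12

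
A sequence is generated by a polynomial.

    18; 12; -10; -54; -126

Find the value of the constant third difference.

First differences: -6, -22, -44, -72
Second differences: -16, -22, -28
Third differences: -6, -6

-6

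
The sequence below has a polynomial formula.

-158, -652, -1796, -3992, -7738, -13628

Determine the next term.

First differences: -494, -1144, -2196, -3746, -5890
Second differences: -650, -1052, -1550, -2144
Third differences: -402, -498, -594
Fourth differences: -96, -96
The fourth differences are constant (-96).
-594 − 96 = -690;  -2144 − 690 = -2834;  -5890 − 2834 = -8724;  -13628 − 8724 = -22352

-22352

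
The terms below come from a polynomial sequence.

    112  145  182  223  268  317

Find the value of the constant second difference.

4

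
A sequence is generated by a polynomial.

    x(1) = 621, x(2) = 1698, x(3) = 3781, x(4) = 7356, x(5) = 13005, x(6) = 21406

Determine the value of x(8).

49656

Δ: 1077, 2083, 3575, 5649, 8401
Δ²: 1006, 1492, 2074, 2752
Δ³: 486, 582, 678
Δ⁴: 96, 96
The fourth differences are constant (96).
678 + 96 = 774;  2752 + 774 = 3526;  8401 + 3526 = 11927;  21406 + 11927 = 33333
774 + 96 = 870;  3526 + 870 = 4396;  11927 + 4396 = 16323;  33333 + 16323 = 49656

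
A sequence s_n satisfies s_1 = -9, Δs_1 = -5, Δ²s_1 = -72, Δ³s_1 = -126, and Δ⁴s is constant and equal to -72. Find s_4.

Build the table forward from the leading diagonal:
D4: -72, -72, -72, -72
D3: -126, -198, -270, -342
D2: -72, -198, -396, -666
D1: -5, -77, -275, -671
s: -9, -14, -91, -366

-366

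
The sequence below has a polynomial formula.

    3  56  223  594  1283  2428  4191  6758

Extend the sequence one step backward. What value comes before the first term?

-2

First differences: 53, 167, 371, 689, 1145, 1763, 2567
Second differences: 114, 204, 318, 456, 618, 804
Third differences: 90, 114, 138, 162, 186
Fourth differences: 24, 24, 24, 24
The fourth differences are constant at 24.
Work back: 90 − 24 = 66;  114 − 66 = 48;  53 − 48 = 5;  3 − 5 = -2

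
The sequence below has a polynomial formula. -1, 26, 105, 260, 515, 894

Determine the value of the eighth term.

D1: 27 , 79 , 155 , 255 , 379
D2: 52 , 76 , 100 , 124
D3: 24 , 24 , 24
Third differences constant at 24.
124 + 24 = 148;  379 + 148 = 527;  894 + 527 = 1421
148 + 24 = 172;  527 + 172 = 699;  1421 + 699 = 2120

2120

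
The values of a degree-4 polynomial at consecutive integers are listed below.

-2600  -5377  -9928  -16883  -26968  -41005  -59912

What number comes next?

First differences: -2777, -4551, -6955, -10085, -14037, -18907
Second differences: -1774, -2404, -3130, -3952, -4870
Third differences: -630, -726, -822, -918
Fourth differences: -96, -96, -96
Constant fourth difference = -96, so extend:
-918 − 96 = -1014;  -4870 − 1014 = -5884;  -18907 − 5884 = -24791;  -59912 − 24791 = -84703

-84703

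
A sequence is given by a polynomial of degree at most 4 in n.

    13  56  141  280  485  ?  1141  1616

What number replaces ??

Using the first 5 terms:
D1: 43  85  139  205
D2: 42  54  66
D3: 12  12
Constant third difference = 12.
Extend forward: 66 + 12 = 78;  205 + 78 = 283;  485 + 283 = 768

768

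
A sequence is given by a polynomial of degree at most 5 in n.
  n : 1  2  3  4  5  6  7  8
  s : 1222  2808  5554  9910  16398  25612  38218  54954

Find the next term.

First differences: 1586, 2746, 4356, 6488, 9214, 12606, 16736
Second differences: 1160, 1610, 2132, 2726, 3392, 4130
Third differences: 450, 522, 594, 666, 738
Fourth differences: 72, 72, 72, 72
Constant fourth difference = 72, so extend:
738 + 72 = 810;  4130 + 810 = 4940;  16736 + 4940 = 21676;  54954 + 21676 = 76630

76630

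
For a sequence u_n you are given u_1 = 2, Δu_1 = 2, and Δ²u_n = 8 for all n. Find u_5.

58

Build the table forward from the leading diagonal:
D2: 8, 8, 8, 8, 8
D1: 2, 10, 18, 26, 34
u: 2, 4, 14, 32, 58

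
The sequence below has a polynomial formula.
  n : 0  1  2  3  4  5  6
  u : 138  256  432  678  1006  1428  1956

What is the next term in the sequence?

2602

First differences: 118 , 176 , 246 , 328 , 422 , 528
Second differences: 58 , 70 , 82 , 94 , 106
Third differences: 12 , 12 , 12 , 12
Third differences constant at 12.
106 + 12 = 118;  528 + 118 = 646;  1956 + 646 = 2602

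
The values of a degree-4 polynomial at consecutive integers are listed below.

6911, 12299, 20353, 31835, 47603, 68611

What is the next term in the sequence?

5388, 8054, 11482, 15768, 21008
2666, 3428, 4286, 5240
762, 858, 954
96, 96
Fourth differences constant at 96.
954 + 96 = 1050;  5240 + 1050 = 6290;  21008 + 6290 = 27298;  68611 + 27298 = 95909

95909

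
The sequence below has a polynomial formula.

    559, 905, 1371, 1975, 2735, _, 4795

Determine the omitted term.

Using the first 5 terms:
First differences: 346, 466, 604, 760
Second differences: 120, 138, 156
Third differences: 18, 18
Constant third difference = 18.
Extend forward: 156 + 18 = 174;  760 + 174 = 934;  2735 + 934 = 3669

3669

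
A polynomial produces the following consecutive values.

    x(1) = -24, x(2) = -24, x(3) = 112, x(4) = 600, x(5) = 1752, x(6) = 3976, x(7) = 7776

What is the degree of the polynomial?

4

D1: 0, 136, 488, 1152, 2224, 3800
D2: 136, 352, 664, 1072, 1576
D3: 216, 312, 408, 504
D4: 96, 96, 96
The fourth differences are constant, so the polynomial has degree 4.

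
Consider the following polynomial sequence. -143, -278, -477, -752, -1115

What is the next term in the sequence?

-1578

First differences: -135, -199, -275, -363
Second differences: -64, -76, -88
Third differences: -12, -12
The third differences are constant (-12).
-88 − 12 = -100;  -363 − 100 = -463;  -1115 − 463 = -1578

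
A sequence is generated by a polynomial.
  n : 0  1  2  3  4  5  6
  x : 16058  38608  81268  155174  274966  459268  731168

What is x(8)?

22550 , 42660 , 73906 , 119792 , 184302 , 271900
20110 , 31246 , 45886 , 64510 , 87598
11136 , 14640 , 18624 , 23088
3504 , 3984 , 4464
480 , 480
Fifth differences constant at 480.
4464 + 480 = 4944;  23088 + 4944 = 28032;  87598 + 28032 = 115630;  271900 + 115630 = 387530;  731168 + 387530 = 1118698
4944 + 480 = 5424;  28032 + 5424 = 33456;  115630 + 33456 = 149086;  387530 + 149086 = 536616;  1118698 + 536616 = 1655314

1655314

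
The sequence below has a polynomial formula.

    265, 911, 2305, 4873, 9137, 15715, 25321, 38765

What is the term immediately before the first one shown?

D1: 646, 1394, 2568, 4264, 6578, 9606, 13444
D2: 748, 1174, 1696, 2314, 3028, 3838
D3: 426, 522, 618, 714, 810
D4: 96, 96, 96, 96
The fourth differences are constant at 96.
Work back: 426 − 96 = 330;  748 − 330 = 418;  646 − 418 = 228;  265 − 228 = 37

37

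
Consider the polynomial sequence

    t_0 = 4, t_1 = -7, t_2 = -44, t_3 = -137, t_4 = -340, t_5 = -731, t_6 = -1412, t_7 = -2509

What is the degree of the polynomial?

4

Δ: -11, -37, -93, -203, -391, -681, -1097
Δ²: -26, -56, -110, -188, -290, -416
Δ³: -30, -54, -78, -102, -126
Δ⁴: -24, -24, -24, -24
The fourth differences are constant, so the polynomial has degree 4.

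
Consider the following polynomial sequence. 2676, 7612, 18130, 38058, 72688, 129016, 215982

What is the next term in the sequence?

First differences: 4936, 10518, 19928, 34630, 56328, 86966
Second differences: 5582, 9410, 14702, 21698, 30638
Third differences: 3828, 5292, 6996, 8940
Fourth differences: 1464, 1704, 1944
Fifth differences: 240, 240
Fifth differences constant at 240.
1944 + 240 = 2184;  8940 + 2184 = 11124;  30638 + 11124 = 41762;  86966 + 41762 = 128728;  215982 + 128728 = 344710

344710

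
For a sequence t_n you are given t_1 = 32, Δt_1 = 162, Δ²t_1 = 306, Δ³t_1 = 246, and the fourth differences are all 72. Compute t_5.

Build the table forward from the leading diagonal:
D4: 72, 72, 72, 72, 72
D3: 246, 318, 390, 462, 534
D2: 306, 552, 870, 1260, 1722
D1: 162, 468, 1020, 1890, 3150
t: 32, 194, 662, 1682, 3572

3572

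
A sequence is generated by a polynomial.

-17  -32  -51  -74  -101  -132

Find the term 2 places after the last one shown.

-206

First differences: -15, -19, -23, -27, -31
Second differences: -4, -4, -4, -4
The second differences are constant (-4).
-31 − 4 = -35;  -132 − 35 = -167
-35 − 4 = -39;  -167 − 39 = -206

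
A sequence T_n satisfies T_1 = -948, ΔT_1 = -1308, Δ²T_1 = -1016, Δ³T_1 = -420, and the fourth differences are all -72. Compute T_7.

-33516

Build the table forward from the leading diagonal:
Fourth differences: -72, -72, -72, -72, -72, -72, -72
Third differences: -420, -492, -564, -636, -708, -780, -852
Second differences: -1016, -1436, -1928, -2492, -3128, -3836, -4616
First differences: -1308, -2324, -3760, -5688, -8180, -11308, -15144
T: -948, -2256, -4580, -8340, -14028, -22208, -33516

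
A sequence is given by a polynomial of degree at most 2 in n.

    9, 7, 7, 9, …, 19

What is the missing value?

Using the first 4 terms:
-2  0  2
2  2
Constant second difference = 2.
Extend forward: 2 + 2 = 4;  9 + 4 = 13

13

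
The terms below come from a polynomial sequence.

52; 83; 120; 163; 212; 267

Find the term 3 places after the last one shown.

468

31, 37, 43, 49, 55
6, 6, 6, 6
Second differences constant at 6.
55 + 6 = 61;  267 + 61 = 328
61 + 6 = 67;  328 + 67 = 395
67 + 6 = 73;  395 + 73 = 468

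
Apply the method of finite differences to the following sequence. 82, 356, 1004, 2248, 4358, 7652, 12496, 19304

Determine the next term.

28538

Δ: 274  648  1244  2110  3294  4844  6808
Δ²: 374  596  866  1184  1550  1964
Δ³: 222  270  318  366  414
Δ⁴: 48  48  48  48
Fourth differences constant at 48.
414 + 48 = 462;  1964 + 462 = 2426;  6808 + 2426 = 9234;  19304 + 9234 = 28538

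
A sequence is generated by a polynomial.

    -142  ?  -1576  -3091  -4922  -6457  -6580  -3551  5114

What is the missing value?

-605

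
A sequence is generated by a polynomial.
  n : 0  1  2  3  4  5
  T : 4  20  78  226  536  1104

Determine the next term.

2050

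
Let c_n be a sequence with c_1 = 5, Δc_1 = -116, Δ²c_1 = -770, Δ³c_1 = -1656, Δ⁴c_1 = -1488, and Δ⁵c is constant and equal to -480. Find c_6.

-32755

Build the table forward from the leading diagonal:
Fifth differences: -480  -480  -480  -480  -480  -480
Fourth differences: -1488  -1968  -2448  -2928  -3408  -3888
Third differences: -1656  -3144  -5112  -7560  -10488  -13896
Second differences: -770  -2426  -5570  -10682  -18242  -28730
First differences: -116  -886  -3312  -8882  -19564  -37806
c: 5  -111  -997  -4309  -13191  -32755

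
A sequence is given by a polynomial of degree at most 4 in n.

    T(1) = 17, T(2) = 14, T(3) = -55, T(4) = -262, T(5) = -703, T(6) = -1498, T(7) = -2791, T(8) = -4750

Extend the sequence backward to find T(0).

D1: -3, -69, -207, -441, -795, -1293, -1959
D2: -66, -138, -234, -354, -498, -666
D3: -72, -96, -120, -144, -168
D4: -24, -24, -24, -24
The fourth differences are constant at -24.
Work back: -72 + 24 = -48;  -66 + 48 = -18;  -3 + 18 = 15;  17 − 15 = 2

2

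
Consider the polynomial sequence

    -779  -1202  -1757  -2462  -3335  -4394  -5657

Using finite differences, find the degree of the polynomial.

-423, -555, -705, -873, -1059, -1263
-132, -150, -168, -186, -204
-18, -18, -18, -18
The third differences are constant, so the polynomial has degree 3.

3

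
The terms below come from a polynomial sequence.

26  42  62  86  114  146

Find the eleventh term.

366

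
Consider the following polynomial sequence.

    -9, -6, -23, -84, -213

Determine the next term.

-434

3  -17  -61  -129
-20  -44  -68
-24  -24
Third differences constant at -24.
-68 − 24 = -92;  -129 − 92 = -221;  -213 − 221 = -434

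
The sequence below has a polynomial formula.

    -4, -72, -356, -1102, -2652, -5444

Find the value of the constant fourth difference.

First differences: -68, -284, -746, -1550, -2792
Second differences: -216, -462, -804, -1242
Third differences: -246, -342, -438
Fourth differences: -96, -96

-96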